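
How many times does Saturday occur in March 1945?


March 1945 has 31 days
Anchor: Jan 1, 1945. With p = 1945 - 1 = 1944: (p + p//4 - p//100 + p//400) mod 7 = (1944 + 486 - 19 + 4) mod 7 = 2415 mod 7 = 0 -> Monday (Mon=0 ... Sun=6)
Days before March (Jan-Feb): 59; March 1 index = (0 + 59) mod 7 = 3 -> Thursday
First Saturday is March 3
Saturdays: 3, 10, 17, 24, 31

5 Saturdays


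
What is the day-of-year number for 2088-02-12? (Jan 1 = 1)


Date: February 12, 2088
Days in months 1 through 1: 31
Plus 12 days in February

Day of year: 43


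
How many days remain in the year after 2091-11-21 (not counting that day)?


Day of year: 325 of 365
Remaining = 365 - 325

40 days


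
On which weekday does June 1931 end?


June 1931 has 30 days
Anchor: Jan 1, 1931. With p = 1931 - 1 = 1930: (p + p//4 - p//100 + p//400) mod 7 = (1930 + 482 - 19 + 4) mod 7 = 2397 mod 7 = 3 -> Thursday (Mon=0 ... Sun=6)
Days before June (Jan-May): 151; June 1 index = (3 + 151) mod 7 = 0 -> Monday
Last day offset: 30 - 1 = 29 days
Weekday index = (0 + 29) mod 7 = 1

Tuesday, June 30


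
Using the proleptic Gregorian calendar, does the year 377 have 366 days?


Gregorian leap year rule: divisible by 4, but not by 100, unless also by 400.
377 is not divisible by 4 -> not a leap year

No


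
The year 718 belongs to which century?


Century = (year - 1) // 100 + 1
= (718 - 1) // 100 + 1
= 717 // 100 + 1
= 7 + 1

8th century


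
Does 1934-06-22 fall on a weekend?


Anchor: Jan 1, 1934. With p = 1934 - 1 = 1933: (p + p//4 - p//100 + p//400) mod 7 = (1933 + 483 - 19 + 4) mod 7 = 2401 mod 7 = 0 -> Monday (Mon=0 ... Sun=6)
Day of year: 173; offset = 172
Weekday index = (0 + 172) mod 7 = 4 -> Friday
Weekend days: Saturday, Sunday

No


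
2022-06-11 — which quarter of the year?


Month: June (month 6)
Q1: Jan-Mar, Q2: Apr-Jun, Q3: Jul-Sep, Q4: Oct-Dec

Q2


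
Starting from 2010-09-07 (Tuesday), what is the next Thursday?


Current: Tuesday
Target: Thursday
Days ahead: 2

Next Thursday: 2010-09-09


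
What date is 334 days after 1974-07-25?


Start: 1974-07-25, add 334 days
July 1974 has 31 days: 31 - 25 = 6 days to July 31 -> 328 left
August 1974 has 31 days -> 297 left
September 1974 has 30 days -> 267 left
October 1974 has 31 days -> 236 left
November 1974 has 30 days -> 206 left
December 1974 has 31 days -> 175 left
January 1975 has 31 days -> 144 left
February 1975 has 28 days -> 116 left
March 1975 has 31 days -> 85 left
April 1975 has 30 days -> 55 left
May 1975 has 31 days -> 24 left
June 1975: 24 <= 30 -> lands on June 24

Result: 1975-06-24


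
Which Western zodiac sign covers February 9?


Date: February 9
Conventional tropical zodiac dates: Aquarius from January 20 onward; Pisces starts February 19
February 9 falls within the Aquarius range

Aquarius


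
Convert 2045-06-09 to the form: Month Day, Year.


ISO 2045-06-09 parses as year=2045, month=06, day=09
Month 6 -> June

June 9, 2045


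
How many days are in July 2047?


July 2047

31 days


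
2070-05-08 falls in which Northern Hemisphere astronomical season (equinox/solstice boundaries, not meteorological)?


Date: May 8
Astronomical Spring (approx.; exact equinox/solstice day varies by year): March 20 to June 20
May 8 falls within the Spring window

Spring


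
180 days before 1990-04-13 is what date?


Start: 1990-04-13, subtract 180 days
Back 13 days from April 13 reaches March 31, 1990 -> 167 left
March 1990 has 31 days -> back to February 28, 1990 -> 136 left
February 1990 has 28 days -> back to January 31, 1990 -> 108 left
January 1990 has 31 days -> back to December 31, 1989 -> 77 left
December 1989 has 31 days -> back to November 30, 1989 -> 46 left
November 1989 has 30 days -> back to October 31, 1989 -> 16 left
October 1989: 31 - 16 = 15 -> lands on October 15

Result: 1989-10-15


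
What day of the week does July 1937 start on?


Target: July 1, 1937
Anchor: Jan 1, 1937. With p = 1937 - 1 = 1936: (p + p//4 - p//100 + p//400) mod 7 = (1936 + 484 - 19 + 4) mod 7 = 2405 mod 7 = 4 -> Friday (Mon=0 ... Sun=6)
Days before July (Jan-Jun): 181 days
Weekday index = (4 + 181) mod 7 = 3

Thursday


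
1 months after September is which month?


September is month 9
9 + 1 = 10

October


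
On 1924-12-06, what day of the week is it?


Date: December 6, 1924
Anchor: Jan 1, 1924. With p = 1924 - 1 = 1923: (p + p//4 - p//100 + p//400) mod 7 = (1923 + 480 - 19 + 4) mod 7 = 2388 mod 7 = 1 -> Tuesday (Mon=0 ... Sun=6)
Days before December (Jan-Nov): 335; offset = 335 + 6 - 1 = 340
Weekday index = (1 + 340) mod 7 = 5

Day of the week: Saturday


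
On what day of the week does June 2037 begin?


Target: June 1, 2037
Anchor: Jan 1, 2037. With p = 2037 - 1 = 2036: (p + p//4 - p//100 + p//400) mod 7 = (2036 + 509 - 20 + 5) mod 7 = 2530 mod 7 = 3 -> Thursday (Mon=0 ... Sun=6)
Days before June (Jan-May): 151 days
Weekday index = (3 + 151) mod 7 = 0

Monday


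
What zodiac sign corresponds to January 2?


Date: January 2
Conventional tropical zodiac dates: Capricorn from December 22 onward; Aquarius starts January 20
January 2 falls within the Capricorn range

Capricorn


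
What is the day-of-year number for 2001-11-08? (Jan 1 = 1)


Date: November 8, 2001
Days in months 1 through 10: 304
Plus 8 days in November

Day of year: 312


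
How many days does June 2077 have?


June 2077

30 days


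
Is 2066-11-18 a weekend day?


Anchor: Jan 1, 2066. With p = 2066 - 1 = 2065: (p + p//4 - p//100 + p//400) mod 7 = (2065 + 516 - 20 + 5) mod 7 = 2566 mod 7 = 4 -> Friday (Mon=0 ... Sun=6)
Day of year: 322; offset = 321
Weekday index = (4 + 321) mod 7 = 3 -> Thursday
Weekend days: Saturday, Sunday

No


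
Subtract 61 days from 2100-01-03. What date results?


Start: 2100-01-03, subtract 61 days
Back 3 days from January 3 reaches December 31, 2099 -> 58 left
December 2099 has 31 days -> back to November 30, 2099 -> 27 left
November 2099: 30 - 27 = 3 -> lands on November 3

Result: 2099-11-03


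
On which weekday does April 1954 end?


April 1954 has 30 days
Anchor: Jan 1, 1954. With p = 1954 - 1 = 1953: (p + p//4 - p//100 + p//400) mod 7 = (1953 + 488 - 19 + 4) mod 7 = 2426 mod 7 = 4 -> Friday (Mon=0 ... Sun=6)
Days before April (Jan-Mar): 90; April 1 index = (4 + 90) mod 7 = 3 -> Thursday
Last day offset: 30 - 1 = 29 days
Weekday index = (3 + 29) mod 7 = 4

Friday, April 30


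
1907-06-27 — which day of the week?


Date: June 27, 1907
Anchor: Jan 1, 1907. With p = 1907 - 1 = 1906: (p + p//4 - p//100 + p//400) mod 7 = (1906 + 476 - 19 + 4) mod 7 = 2367 mod 7 = 1 -> Tuesday (Mon=0 ... Sun=6)
Days before June (Jan-May): 151; offset = 151 + 27 - 1 = 177
Weekday index = (1 + 177) mod 7 = 3

Day of the week: Thursday


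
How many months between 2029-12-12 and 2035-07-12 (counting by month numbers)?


From December 2029 to July 2035
6 years * 12 = 72 months, minus 5 months = 67

67 months


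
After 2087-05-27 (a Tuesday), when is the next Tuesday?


Current: Tuesday
Target: Tuesday
Days ahead: 7

Next Tuesday: 2087-06-03


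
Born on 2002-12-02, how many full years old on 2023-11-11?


Birth: 2002-12-02
Reference: 2023-11-11
Year difference: 2023 - 2002 = 21
Birthday not yet reached in 2023, subtract 1

20 years old


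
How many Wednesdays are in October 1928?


October 1928 has 31 days
Anchor: Jan 1, 1928. With p = 1928 - 1 = 1927: (p + p//4 - p//100 + p//400) mod 7 = (1927 + 481 - 19 + 4) mod 7 = 2393 mod 7 = 6 -> Sunday (Mon=0 ... Sun=6)
Days before October (Jan-Sep): 274; October 1 index = (6 + 274) mod 7 = 0 -> Monday
First Wednesday is October 3
Wednesdays: 3, 10, 17, 24, 31

5 Wednesdays


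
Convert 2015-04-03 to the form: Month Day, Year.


ISO 2015-04-03 parses as year=2015, month=04, day=03
Month 4 -> April

April 3, 2015


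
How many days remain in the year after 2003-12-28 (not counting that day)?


Day of year: 362 of 365
Remaining = 365 - 362

3 days


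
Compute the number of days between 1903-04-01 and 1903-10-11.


From 1903-04-01 to 1903-10-11
1903-04-01: days before April = 31 + 28 + 31 = 90 (1903 is not a leap year); day of year = 90 + 1 = 91
1903-10-11: days before October = 31 + 28 + 31 + 30 + 31 + 30 + 31 + 31 + 30 = 273 (1903 is not a leap year); day of year = 273 + 11 = 284
Same year: 284 - 91 = 193

193 days


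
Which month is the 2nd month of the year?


Month 2 of 12

February


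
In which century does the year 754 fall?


Century = (year - 1) // 100 + 1
= (754 - 1) // 100 + 1
= 753 // 100 + 1
= 7 + 1

8th century


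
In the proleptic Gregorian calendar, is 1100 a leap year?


Gregorian leap year rule: divisible by 4, but not by 100, unless also by 400.
1100 is divisible by 100 but not 400 -> not a leap year

No


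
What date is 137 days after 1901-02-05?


Start: 1901-02-05, add 137 days
February 1901 has 28 days: 28 - 5 = 23 days to February 28 -> 114 left
March 1901 has 31 days -> 83 left
April 1901 has 30 days -> 53 left
May 1901 has 31 days -> 22 left
June 1901: 22 <= 30 -> lands on June 22

Result: 1901-06-22


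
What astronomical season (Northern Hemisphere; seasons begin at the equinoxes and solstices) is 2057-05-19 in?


Date: May 19
Astronomical Spring (approx.; exact equinox/solstice day varies by year): March 20 to June 20
May 19 falls within the Spring window

Spring


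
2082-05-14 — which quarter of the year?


Month: May (month 5)
Q1: Jan-Mar, Q2: Apr-Jun, Q3: Jul-Sep, Q4: Oct-Dec

Q2


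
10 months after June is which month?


June is month 6
6 + 10 = 16; wrap: 16 - 12 = 4

April


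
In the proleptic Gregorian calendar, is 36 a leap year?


Gregorian leap year rule: divisible by 4, but not by 100, unless also by 400.
36 is divisible by 4 but not 100 -> leap year

Yes


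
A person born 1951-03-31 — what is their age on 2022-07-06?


Birth: 1951-03-31
Reference: 2022-07-06
Year difference: 2022 - 1951 = 71

71 years old


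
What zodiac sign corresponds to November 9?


Date: November 9
Conventional tropical zodiac dates: Scorpio from October 23 onward; Sagittarius starts November 22
November 9 falls within the Scorpio range

Scorpio


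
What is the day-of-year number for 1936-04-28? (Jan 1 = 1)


Date: April 28, 1936
Days in months 1 through 3: 91
Plus 28 days in April

Day of year: 119


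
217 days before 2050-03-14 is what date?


Start: 2050-03-14, subtract 217 days
Back 14 days from March 14 reaches February 28, 2050 -> 203 left
February 2050 has 28 days -> back to January 31, 2050 -> 175 left
January 2050 has 31 days -> back to December 31, 2049 -> 144 left
December 2049 has 31 days -> back to November 30, 2049 -> 113 left
November 2049 has 30 days -> back to October 31, 2049 -> 83 left
October 2049 has 31 days -> back to September 30, 2049 -> 52 left
September 2049 has 30 days -> back to August 31, 2049 -> 22 left
August 2049: 31 - 22 = 9 -> lands on August 9

Result: 2049-08-09


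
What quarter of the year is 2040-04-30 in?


Month: April (month 4)
Q1: Jan-Mar, Q2: Apr-Jun, Q3: Jul-Sep, Q4: Oct-Dec

Q2


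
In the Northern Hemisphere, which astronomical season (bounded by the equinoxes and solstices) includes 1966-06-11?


Date: June 11
Astronomical Spring (approx.; exact equinox/solstice day varies by year): March 20 to June 20
June 11 falls within the Spring window

Spring


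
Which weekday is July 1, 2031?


Target: July 1, 2031
Anchor: Jan 1, 2031. With p = 2031 - 1 = 2030: (p + p//4 - p//100 + p//400) mod 7 = (2030 + 507 - 20 + 5) mod 7 = 2522 mod 7 = 2 -> Wednesday (Mon=0 ... Sun=6)
Days before July (Jan-Jun): 181 days
Weekday index = (2 + 181) mod 7 = 1

Tuesday


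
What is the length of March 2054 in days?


March 2054

31 days


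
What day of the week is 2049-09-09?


Date: September 9, 2049
Anchor: Jan 1, 2049. With p = 2049 - 1 = 2048: (p + p//4 - p//100 + p//400) mod 7 = (2048 + 512 - 20 + 5) mod 7 = 2545 mod 7 = 4 -> Friday (Mon=0 ... Sun=6)
Days before September (Jan-Aug): 243; offset = 243 + 9 - 1 = 251
Weekday index = (4 + 251) mod 7 = 3

Day of the week: Thursday


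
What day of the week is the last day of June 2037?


June 2037 has 30 days
Anchor: Jan 1, 2037. With p = 2037 - 1 = 2036: (p + p//4 - p//100 + p//400) mod 7 = (2036 + 509 - 20 + 5) mod 7 = 2530 mod 7 = 3 -> Thursday (Mon=0 ... Sun=6)
Days before June (Jan-May): 151; June 1 index = (3 + 151) mod 7 = 0 -> Monday
Last day offset: 30 - 1 = 29 days
Weekday index = (0 + 29) mod 7 = 1

Tuesday, June 30


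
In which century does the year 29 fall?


Century = (year - 1) // 100 + 1
= (29 - 1) // 100 + 1
= 28 // 100 + 1
= 0 + 1

1st century


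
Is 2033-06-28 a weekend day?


Anchor: Jan 1, 2033. With p = 2033 - 1 = 2032: (p + p//4 - p//100 + p//400) mod 7 = (2032 + 508 - 20 + 5) mod 7 = 2525 mod 7 = 5 -> Saturday (Mon=0 ... Sun=6)
Day of year: 179; offset = 178
Weekday index = (5 + 178) mod 7 = 1 -> Tuesday
Weekend days: Saturday, Sunday

No


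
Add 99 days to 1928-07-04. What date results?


Start: 1928-07-04, add 99 days
July 1928 has 31 days: 31 - 4 = 27 days to July 31 -> 72 left
August 1928 has 31 days -> 41 left
September 1928 has 30 days -> 11 left
October 1928: 11 <= 31 -> lands on October 11

Result: 1928-10-11


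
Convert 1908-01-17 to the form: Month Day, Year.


ISO 1908-01-17 parses as year=1908, month=01, day=17
Month 1 -> January

January 17, 1908


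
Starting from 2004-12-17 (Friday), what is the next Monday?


Current: Friday
Target: Monday
Days ahead: 3

Next Monday: 2004-12-20


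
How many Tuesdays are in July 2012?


July 2012 has 31 days
Anchor: Jan 1, 2012. With p = 2012 - 1 = 2011: (p + p//4 - p//100 + p//400) mod 7 = (2011 + 502 - 20 + 5) mod 7 = 2498 mod 7 = 6 -> Sunday (Mon=0 ... Sun=6)
Days before July (Jan-Jun): 182; July 1 index = (6 + 182) mod 7 = 6 -> Sunday
First Tuesday is July 3
Tuesdays: 3, 10, 17, 24, 31

5 Tuesdays


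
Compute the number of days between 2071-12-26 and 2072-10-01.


From 2071-12-26 to 2072-10-01
2071-12-26: days before December = 31 + 28 + 31 + 30 + 31 + 30 + 31 + 31 + 30 + 31 + 30 = 334 (2071 is not a leap year); day of year = 334 + 26 = 360
2072-10-01: days before October = 31 + 29 + 31 + 30 + 31 + 30 + 31 + 31 + 30 = 274 (2072 is a leap year); day of year = 274 + 1 = 275
Rest of 2071: 365 - 360 = 5
Total = 5 + 275 = 280

280 days


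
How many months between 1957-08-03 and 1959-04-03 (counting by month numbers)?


From August 1957 to April 1959
2 years * 12 = 24 months, minus 4 months = 20

20 months


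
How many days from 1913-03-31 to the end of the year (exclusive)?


Day of year: 90 of 365
Remaining = 365 - 90

275 days


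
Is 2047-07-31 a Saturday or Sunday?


Anchor: Jan 1, 2047. With p = 2047 - 1 = 2046: (p + p//4 - p//100 + p//400) mod 7 = (2046 + 511 - 20 + 5) mod 7 = 2542 mod 7 = 1 -> Tuesday (Mon=0 ... Sun=6)
Day of year: 212; offset = 211
Weekday index = (1 + 211) mod 7 = 2 -> Wednesday
Weekend days: Saturday, Sunday

No


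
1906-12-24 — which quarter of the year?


Month: December (month 12)
Q1: Jan-Mar, Q2: Apr-Jun, Q3: Jul-Sep, Q4: Oct-Dec

Q4


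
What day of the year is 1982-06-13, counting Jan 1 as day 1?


Date: June 13, 1982
Days in months 1 through 5: 151
Plus 13 days in June

Day of year: 164


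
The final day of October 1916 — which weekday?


October 1916 has 31 days
Anchor: Jan 1, 1916. With p = 1916 - 1 = 1915: (p + p//4 - p//100 + p//400) mod 7 = (1915 + 478 - 19 + 4) mod 7 = 2378 mod 7 = 5 -> Saturday (Mon=0 ... Sun=6)
Days before October (Jan-Sep): 274; October 1 index = (5 + 274) mod 7 = 6 -> Sunday
Last day offset: 31 - 1 = 30 days
Weekday index = (6 + 30) mod 7 = 1

Tuesday, October 31


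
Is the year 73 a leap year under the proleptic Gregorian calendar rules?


Gregorian leap year rule: divisible by 4, but not by 100, unless also by 400.
73 is not divisible by 4 -> not a leap year

No


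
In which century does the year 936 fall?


Century = (year - 1) // 100 + 1
= (936 - 1) // 100 + 1
= 935 // 100 + 1
= 9 + 1

10th century


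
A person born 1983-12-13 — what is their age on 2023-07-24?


Birth: 1983-12-13
Reference: 2023-07-24
Year difference: 2023 - 1983 = 40
Birthday not yet reached in 2023, subtract 1

39 years old


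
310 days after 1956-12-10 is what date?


Start: 1956-12-10, add 310 days
December 1956 has 31 days: 31 - 10 = 21 days to December 31 -> 289 left
January 1957 has 31 days -> 258 left
February 1957 has 28 days -> 230 left
March 1957 has 31 days -> 199 left
April 1957 has 30 days -> 169 left
May 1957 has 31 days -> 138 left
June 1957 has 30 days -> 108 left
July 1957 has 31 days -> 77 left
August 1957 has 31 days -> 46 left
September 1957 has 30 days -> 16 left
October 1957: 16 <= 31 -> lands on October 16

Result: 1957-10-16


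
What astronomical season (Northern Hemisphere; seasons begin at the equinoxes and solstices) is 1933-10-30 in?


Date: October 30
Astronomical Autumn (approx.; exact equinox/solstice day varies by year): September 22 to December 20
October 30 falls within the Autumn window

Autumn


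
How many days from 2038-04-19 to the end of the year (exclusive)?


Day of year: 109 of 365
Remaining = 365 - 109

256 days


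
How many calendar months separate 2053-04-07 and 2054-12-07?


From April 2053 to December 2054
1 year * 12 = 12 months, plus 8 months = 20

20 months


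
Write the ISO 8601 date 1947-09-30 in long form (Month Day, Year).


ISO 1947-09-30 parses as year=1947, month=09, day=30
Month 9 -> September

September 30, 1947


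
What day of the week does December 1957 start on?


Target: December 1, 1957
Anchor: Jan 1, 1957. With p = 1957 - 1 = 1956: (p + p//4 - p//100 + p//400) mod 7 = (1956 + 489 - 19 + 4) mod 7 = 2430 mod 7 = 1 -> Tuesday (Mon=0 ... Sun=6)
Days before December (Jan-Nov): 334 days
Weekday index = (1 + 334) mod 7 = 6

Sunday


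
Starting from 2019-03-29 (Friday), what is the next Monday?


Current: Friday
Target: Monday
Days ahead: 3

Next Monday: 2019-04-01


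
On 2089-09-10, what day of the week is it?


Date: September 10, 2089
Anchor: Jan 1, 2089. With p = 2089 - 1 = 2088: (p + p//4 - p//100 + p//400) mod 7 = (2088 + 522 - 20 + 5) mod 7 = 2595 mod 7 = 5 -> Saturday (Mon=0 ... Sun=6)
Days before September (Jan-Aug): 243; offset = 243 + 10 - 1 = 252
Weekday index = (5 + 252) mod 7 = 5

Day of the week: Saturday


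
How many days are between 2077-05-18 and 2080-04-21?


From 2077-05-18 to 2080-04-21
2077-05-18: days before May = 31 + 28 + 31 + 30 = 120 (2077 is not a leap year); day of year = 120 + 18 = 138
2080-04-21: days before April = 31 + 29 + 31 = 91 (2080 is a leap year); day of year = 91 + 21 = 112
Rest of 2077: 365 - 138 = 227
Full years 2078 (365), 2079 (365): 730
Total = 227 + 730 + 112 = 1069

1069 days


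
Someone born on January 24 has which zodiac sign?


Date: January 24
Conventional tropical zodiac dates: Aquarius from January 20 onward; Pisces starts February 19
January 24 falls within the Aquarius range

Aquarius


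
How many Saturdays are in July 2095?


July 2095 has 31 days
Anchor: Jan 1, 2095. With p = 2095 - 1 = 2094: (p + p//4 - p//100 + p//400) mod 7 = (2094 + 523 - 20 + 5) mod 7 = 2602 mod 7 = 5 -> Saturday (Mon=0 ... Sun=6)
Days before July (Jan-Jun): 181; July 1 index = (5 + 181) mod 7 = 4 -> Friday
First Saturday is July 2
Saturdays: 2, 9, 16, 23, 30

5 Saturdays


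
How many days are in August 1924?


August 1924

31 days


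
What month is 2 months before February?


February is month 2
2 - 2 = 0; wrap: 0 + 12 = 12

December


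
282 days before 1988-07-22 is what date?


Start: 1988-07-22, subtract 282 days
Back 22 days from July 22 reaches June 30, 1988 -> 260 left
June 1988 has 30 days -> back to May 31, 1988 -> 230 left
May 1988 has 31 days -> back to April 30, 1988 -> 199 left
April 1988 has 30 days -> back to March 31, 1988 -> 169 left
March 1988 has 31 days -> back to February 29, 1988 -> 138 left
February 1988 has 29 days -> back to January 31, 1988 -> 109 left
January 1988 has 31 days -> back to December 31, 1987 -> 78 left
December 1987 has 31 days -> back to November 30, 1987 -> 47 left
November 1987 has 30 days -> back to October 31, 1987 -> 17 left
October 1987: 31 - 17 = 14 -> lands on October 14

Result: 1987-10-14


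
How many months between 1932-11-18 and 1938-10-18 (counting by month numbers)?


From November 1932 to October 1938
6 years * 12 = 72 months, minus 1 month = 71

71 months


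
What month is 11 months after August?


August is month 8
8 + 11 = 19; wrap: 19 - 12 = 7

July


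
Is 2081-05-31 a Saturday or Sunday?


Anchor: Jan 1, 2081. With p = 2081 - 1 = 2080: (p + p//4 - p//100 + p//400) mod 7 = (2080 + 520 - 20 + 5) mod 7 = 2585 mod 7 = 2 -> Wednesday (Mon=0 ... Sun=6)
Day of year: 151; offset = 150
Weekday index = (2 + 150) mod 7 = 5 -> Saturday
Weekend days: Saturday, Sunday

Yes


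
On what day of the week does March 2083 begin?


Target: March 1, 2083
Anchor: Jan 1, 2083. With p = 2083 - 1 = 2082: (p + p//4 - p//100 + p//400) mod 7 = (2082 + 520 - 20 + 5) mod 7 = 2587 mod 7 = 4 -> Friday (Mon=0 ... Sun=6)
Days before March (Jan-Feb): 59 days
Weekday index = (4 + 59) mod 7 = 0

Monday


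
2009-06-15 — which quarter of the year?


Month: June (month 6)
Q1: Jan-Mar, Q2: Apr-Jun, Q3: Jul-Sep, Q4: Oct-Dec

Q2


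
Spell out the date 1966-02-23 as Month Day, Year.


ISO 1966-02-23 parses as year=1966, month=02, day=23
Month 2 -> February

February 23, 1966


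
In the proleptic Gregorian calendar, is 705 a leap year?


Gregorian leap year rule: divisible by 4, but not by 100, unless also by 400.
705 is not divisible by 4 -> not a leap year

No


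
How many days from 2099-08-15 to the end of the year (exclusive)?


Day of year: 227 of 365
Remaining = 365 - 227

138 days


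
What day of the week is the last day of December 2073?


December 2073 has 31 days
Anchor: Jan 1, 2073. With p = 2073 - 1 = 2072: (p + p//4 - p//100 + p//400) mod 7 = (2072 + 518 - 20 + 5) mod 7 = 2575 mod 7 = 6 -> Sunday (Mon=0 ... Sun=6)
Days before December (Jan-Nov): 334; December 1 index = (6 + 334) mod 7 = 4 -> Friday
Last day offset: 31 - 1 = 30 days
Weekday index = (4 + 30) mod 7 = 6

Sunday, December 31


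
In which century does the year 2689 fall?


Century = (year - 1) // 100 + 1
= (2689 - 1) // 100 + 1
= 2688 // 100 + 1
= 26 + 1

27th century


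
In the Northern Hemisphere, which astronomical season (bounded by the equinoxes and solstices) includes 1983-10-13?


Date: October 13
Astronomical Autumn (approx.; exact equinox/solstice day varies by year): September 22 to December 20
October 13 falls within the Autumn window

Autumn


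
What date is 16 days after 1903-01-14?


Start: 1903-01-14, add 16 days
January 1903 has 31 days; 14 + 16 = 30 stays within January

Result: 1903-01-30


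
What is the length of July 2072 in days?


July 2072

31 days


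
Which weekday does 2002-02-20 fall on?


Date: February 20, 2002
Anchor: Jan 1, 2002. With p = 2002 - 1 = 2001: (p + p//4 - p//100 + p//400) mod 7 = (2001 + 500 - 20 + 5) mod 7 = 2486 mod 7 = 1 -> Tuesday (Mon=0 ... Sun=6)
Days before February (Jan): 31; offset = 31 + 20 - 1 = 50
Weekday index = (1 + 50) mod 7 = 2

Day of the week: Wednesday


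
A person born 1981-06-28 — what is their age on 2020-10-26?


Birth: 1981-06-28
Reference: 2020-10-26
Year difference: 2020 - 1981 = 39

39 years old


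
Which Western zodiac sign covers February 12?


Date: February 12
Conventional tropical zodiac dates: Aquarius from January 20 onward; Pisces starts February 19
February 12 falls within the Aquarius range

Aquarius


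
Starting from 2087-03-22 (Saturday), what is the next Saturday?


Current: Saturday
Target: Saturday
Days ahead: 7

Next Saturday: 2087-03-29


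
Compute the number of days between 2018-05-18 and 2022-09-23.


From 2018-05-18 to 2022-09-23
2018-05-18: days before May = 31 + 28 + 31 + 30 = 120 (2018 is not a leap year); day of year = 120 + 18 = 138
2022-09-23: days before September = 31 + 28 + 31 + 30 + 31 + 30 + 31 + 31 = 243 (2022 is not a leap year); day of year = 243 + 23 = 266
Rest of 2018: 365 - 138 = 227
Full years 2019 (365), 2020 (366), 2021 (365): 1096
Total = 227 + 1096 + 266 = 1589

1589 days


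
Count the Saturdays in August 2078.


August 2078 has 31 days
Anchor: Jan 1, 2078. With p = 2078 - 1 = 2077: (p + p//4 - p//100 + p//400) mod 7 = (2077 + 519 - 20 + 5) mod 7 = 2581 mod 7 = 5 -> Saturday (Mon=0 ... Sun=6)
Days before August (Jan-Jul): 212; August 1 index = (5 + 212) mod 7 = 0 -> Monday
First Saturday is August 6
Saturdays: 6, 13, 20, 27

4 Saturdays


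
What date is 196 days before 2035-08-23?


Start: 2035-08-23, subtract 196 days
Back 23 days from August 23 reaches July 31, 2035 -> 173 left
July 2035 has 31 days -> back to June 30, 2035 -> 142 left
June 2035 has 30 days -> back to May 31, 2035 -> 112 left
May 2035 has 31 days -> back to April 30, 2035 -> 81 left
April 2035 has 30 days -> back to March 31, 2035 -> 51 left
March 2035 has 31 days -> back to February 28, 2035 -> 20 left
February 2035: 28 - 20 = 8 -> lands on February 8

Result: 2035-02-08


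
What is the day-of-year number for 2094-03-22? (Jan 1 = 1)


Date: March 22, 2094
Days in months 1 through 2: 59
Plus 22 days in March

Day of year: 81


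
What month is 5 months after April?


April is month 4
4 + 5 = 9

September


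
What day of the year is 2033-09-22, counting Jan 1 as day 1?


Date: September 22, 2033
Days in months 1 through 8: 243
Plus 22 days in September

Day of year: 265


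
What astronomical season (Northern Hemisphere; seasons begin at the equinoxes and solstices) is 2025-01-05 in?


Date: January 5
Astronomical Winter (approx.; exact equinox/solstice day varies by year): December 21 to March 19
January 5 falls within the Winter window

Winter


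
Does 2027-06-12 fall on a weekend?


Anchor: Jan 1, 2027. With p = 2027 - 1 = 2026: (p + p//4 - p//100 + p//400) mod 7 = (2026 + 506 - 20 + 5) mod 7 = 2517 mod 7 = 4 -> Friday (Mon=0 ... Sun=6)
Day of year: 163; offset = 162
Weekday index = (4 + 162) mod 7 = 5 -> Saturday
Weekend days: Saturday, Sunday

Yes


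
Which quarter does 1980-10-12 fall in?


Month: October (month 10)
Q1: Jan-Mar, Q2: Apr-Jun, Q3: Jul-Sep, Q4: Oct-Dec

Q4


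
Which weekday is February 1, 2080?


Target: February 1, 2080
Anchor: Jan 1, 2080. With p = 2080 - 1 = 2079: (p + p//4 - p//100 + p//400) mod 7 = (2079 + 519 - 20 + 5) mod 7 = 2583 mod 7 = 0 -> Monday (Mon=0 ... Sun=6)
Days before February (Jan): 31 days
Weekday index = (0 + 31) mod 7 = 3

Thursday


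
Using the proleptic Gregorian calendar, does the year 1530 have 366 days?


Gregorian leap year rule: divisible by 4, but not by 100, unless also by 400.
1530 is not divisible by 4 -> not a leap year

No


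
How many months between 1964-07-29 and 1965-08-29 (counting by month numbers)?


From July 1964 to August 1965
1 year * 12 = 12 months, plus 1 month = 13

13 months


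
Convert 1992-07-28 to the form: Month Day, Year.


ISO 1992-07-28 parses as year=1992, month=07, day=28
Month 7 -> July

July 28, 1992


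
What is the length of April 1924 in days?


April 1924

30 days


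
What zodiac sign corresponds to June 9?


Date: June 9
Conventional tropical zodiac dates: Gemini from May 21 onward; Cancer starts June 21
June 9 falls within the Gemini range

Gemini


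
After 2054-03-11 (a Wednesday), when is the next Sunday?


Current: Wednesday
Target: Sunday
Days ahead: 4

Next Sunday: 2054-03-15


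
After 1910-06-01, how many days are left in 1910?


Day of year: 152 of 365
Remaining = 365 - 152

213 days


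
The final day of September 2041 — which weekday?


September 2041 has 30 days
Anchor: Jan 1, 2041. With p = 2041 - 1 = 2040: (p + p//4 - p//100 + p//400) mod 7 = (2040 + 510 - 20 + 5) mod 7 = 2535 mod 7 = 1 -> Tuesday (Mon=0 ... Sun=6)
Days before September (Jan-Aug): 243; September 1 index = (1 + 243) mod 7 = 6 -> Sunday
Last day offset: 30 - 1 = 29 days
Weekday index = (6 + 29) mod 7 = 0

Monday, September 30


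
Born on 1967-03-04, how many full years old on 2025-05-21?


Birth: 1967-03-04
Reference: 2025-05-21
Year difference: 2025 - 1967 = 58

58 years old


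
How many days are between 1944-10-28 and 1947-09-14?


From 1944-10-28 to 1947-09-14
1944-10-28: days before October = 31 + 29 + 31 + 30 + 31 + 30 + 31 + 31 + 30 = 274 (1944 is a leap year); day of year = 274 + 28 = 302
1947-09-14: days before September = 31 + 28 + 31 + 30 + 31 + 30 + 31 + 31 = 243 (1947 is not a leap year); day of year = 243 + 14 = 257
Rest of 1944: 366 - 302 = 64
Full years 1945 (365), 1946 (365): 730
Total = 64 + 730 + 257 = 1051

1051 days


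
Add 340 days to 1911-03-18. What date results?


Start: 1911-03-18, add 340 days
March 1911 has 31 days: 31 - 18 = 13 days to March 31 -> 327 left
April 1911 has 30 days -> 297 left
May 1911 has 31 days -> 266 left
June 1911 has 30 days -> 236 left
July 1911 has 31 days -> 205 left
August 1911 has 31 days -> 174 left
September 1911 has 30 days -> 144 left
October 1911 has 31 days -> 113 left
November 1911 has 30 days -> 83 left
December 1911 has 31 days -> 52 left
January 1912 has 31 days -> 21 left
February 1912: 21 <= 29 -> lands on February 21

Result: 1912-02-21


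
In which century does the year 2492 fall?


Century = (year - 1) // 100 + 1
= (2492 - 1) // 100 + 1
= 2491 // 100 + 1
= 24 + 1

25th century


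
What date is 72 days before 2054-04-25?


Start: 2054-04-25, subtract 72 days
Back 25 days from April 25 reaches March 31, 2054 -> 47 left
March 2054 has 31 days -> back to February 28, 2054 -> 16 left
February 2054: 28 - 16 = 12 -> lands on February 12

Result: 2054-02-12


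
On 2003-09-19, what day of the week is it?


Date: September 19, 2003
Anchor: Jan 1, 2003. With p = 2003 - 1 = 2002: (p + p//4 - p//100 + p//400) mod 7 = (2002 + 500 - 20 + 5) mod 7 = 2487 mod 7 = 2 -> Wednesday (Mon=0 ... Sun=6)
Days before September (Jan-Aug): 243; offset = 243 + 19 - 1 = 261
Weekday index = (2 + 261) mod 7 = 4

Day of the week: Friday


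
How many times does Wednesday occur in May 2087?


May 2087 has 31 days
Anchor: Jan 1, 2087. With p = 2087 - 1 = 2086: (p + p//4 - p//100 + p//400) mod 7 = (2086 + 521 - 20 + 5) mod 7 = 2592 mod 7 = 2 -> Wednesday (Mon=0 ... Sun=6)
Days before May (Jan-Apr): 120; May 1 index = (2 + 120) mod 7 = 3 -> Thursday
First Wednesday is May 7
Wednesdays: 7, 14, 21, 28

4 Wednesdays


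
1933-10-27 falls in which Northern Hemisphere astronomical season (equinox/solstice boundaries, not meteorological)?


Date: October 27
Astronomical Autumn (approx.; exact equinox/solstice day varies by year): September 22 to December 20
October 27 falls within the Autumn window

Autumn


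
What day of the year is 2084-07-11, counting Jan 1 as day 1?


Date: July 11, 2084
Days in months 1 through 6: 182
Plus 11 days in July

Day of year: 193


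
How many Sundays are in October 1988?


October 1988 has 31 days
Anchor: Jan 1, 1988. With p = 1988 - 1 = 1987: (p + p//4 - p//100 + p//400) mod 7 = (1987 + 496 - 19 + 4) mod 7 = 2468 mod 7 = 4 -> Friday (Mon=0 ... Sun=6)
Days before October (Jan-Sep): 274; October 1 index = (4 + 274) mod 7 = 5 -> Saturday
First Sunday is October 2
Sundays: 2, 9, 16, 23, 30

5 Sundays


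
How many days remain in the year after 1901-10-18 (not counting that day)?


Day of year: 291 of 365
Remaining = 365 - 291

74 days


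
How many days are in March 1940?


March 1940

31 days


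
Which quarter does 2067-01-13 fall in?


Month: January (month 1)
Q1: Jan-Mar, Q2: Apr-Jun, Q3: Jul-Sep, Q4: Oct-Dec

Q1


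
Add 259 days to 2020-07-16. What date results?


Start: 2020-07-16, add 259 days
July 2020 has 31 days: 31 - 16 = 15 days to July 31 -> 244 left
August 2020 has 31 days -> 213 left
September 2020 has 30 days -> 183 left
October 2020 has 31 days -> 152 left
November 2020 has 30 days -> 122 left
December 2020 has 31 days -> 91 left
January 2021 has 31 days -> 60 left
February 2021 has 28 days -> 32 left
March 2021 has 31 days -> 1 left
April 2021: 1 <= 30 -> lands on April 1

Result: 2021-04-01


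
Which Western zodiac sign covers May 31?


Date: May 31
Conventional tropical zodiac dates: Gemini from May 21 onward; Cancer starts June 21
May 31 falls within the Gemini range

Gemini


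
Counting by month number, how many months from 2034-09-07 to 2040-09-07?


From September 2034 to September 2040
6 years * 12 = 72 months = 72

72 months


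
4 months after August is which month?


August is month 8
8 + 4 = 12

December


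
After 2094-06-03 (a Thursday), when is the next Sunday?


Current: Thursday
Target: Sunday
Days ahead: 3

Next Sunday: 2094-06-06


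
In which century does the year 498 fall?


Century = (year - 1) // 100 + 1
= (498 - 1) // 100 + 1
= 497 // 100 + 1
= 4 + 1

5th century


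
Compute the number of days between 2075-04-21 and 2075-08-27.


From 2075-04-21 to 2075-08-27
2075-04-21: days before April = 31 + 28 + 31 = 90 (2075 is not a leap year); day of year = 90 + 21 = 111
2075-08-27: days before August = 31 + 28 + 31 + 30 + 31 + 30 + 31 = 212 (2075 is not a leap year); day of year = 212 + 27 = 239
Same year: 239 - 111 = 128

128 days


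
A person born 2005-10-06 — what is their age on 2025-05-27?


Birth: 2005-10-06
Reference: 2025-05-27
Year difference: 2025 - 2005 = 20
Birthday not yet reached in 2025, subtract 1

19 years old


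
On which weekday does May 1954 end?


May 1954 has 31 days
Anchor: Jan 1, 1954. With p = 1954 - 1 = 1953: (p + p//4 - p//100 + p//400) mod 7 = (1953 + 488 - 19 + 4) mod 7 = 2426 mod 7 = 4 -> Friday (Mon=0 ... Sun=6)
Days before May (Jan-Apr): 120; May 1 index = (4 + 120) mod 7 = 5 -> Saturday
Last day offset: 31 - 1 = 30 days
Weekday index = (5 + 30) mod 7 = 0

Monday, May 31


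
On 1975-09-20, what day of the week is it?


Date: September 20, 1975
Anchor: Jan 1, 1975. With p = 1975 - 1 = 1974: (p + p//4 - p//100 + p//400) mod 7 = (1974 + 493 - 19 + 4) mod 7 = 2452 mod 7 = 2 -> Wednesday (Mon=0 ... Sun=6)
Days before September (Jan-Aug): 243; offset = 243 + 20 - 1 = 262
Weekday index = (2 + 262) mod 7 = 5

Day of the week: Saturday


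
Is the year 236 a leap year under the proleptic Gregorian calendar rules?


Gregorian leap year rule: divisible by 4, but not by 100, unless also by 400.
236 is divisible by 4 but not 100 -> leap year

Yes


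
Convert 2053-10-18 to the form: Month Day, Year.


ISO 2053-10-18 parses as year=2053, month=10, day=18
Month 10 -> October

October 18, 2053


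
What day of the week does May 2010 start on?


Target: May 1, 2010
Anchor: Jan 1, 2010. With p = 2010 - 1 = 2009: (p + p//4 - p//100 + p//400) mod 7 = (2009 + 502 - 20 + 5) mod 7 = 2496 mod 7 = 4 -> Friday (Mon=0 ... Sun=6)
Days before May (Jan-Apr): 120 days
Weekday index = (4 + 120) mod 7 = 5

Saturday


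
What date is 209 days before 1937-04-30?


Start: 1937-04-30, subtract 209 days
Back 30 days from April 30 reaches March 31, 1937 -> 179 left
March 1937 has 31 days -> back to February 28, 1937 -> 148 left
February 1937 has 28 days -> back to January 31, 1937 -> 120 left
January 1937 has 31 days -> back to December 31, 1936 -> 89 left
December 1936 has 31 days -> back to November 30, 1936 -> 58 left
November 1936 has 30 days -> back to October 31, 1936 -> 28 left
October 1936: 31 - 28 = 3 -> lands on October 3

Result: 1936-10-03


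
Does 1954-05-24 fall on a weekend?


Anchor: Jan 1, 1954. With p = 1954 - 1 = 1953: (p + p//4 - p//100 + p//400) mod 7 = (1953 + 488 - 19 + 4) mod 7 = 2426 mod 7 = 4 -> Friday (Mon=0 ... Sun=6)
Day of year: 144; offset = 143
Weekday index = (4 + 143) mod 7 = 0 -> Monday
Weekend days: Saturday, Sunday

No


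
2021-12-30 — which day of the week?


Date: December 30, 2021
Anchor: Jan 1, 2021. With p = 2021 - 1 = 2020: (p + p//4 - p//100 + p//400) mod 7 = (2020 + 505 - 20 + 5) mod 7 = 2510 mod 7 = 4 -> Friday (Mon=0 ... Sun=6)
Days before December (Jan-Nov): 334; offset = 334 + 30 - 1 = 363
Weekday index = (4 + 363) mod 7 = 3

Day of the week: Thursday


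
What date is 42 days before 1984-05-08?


Start: 1984-05-08, subtract 42 days
Back 8 days from May 8 reaches April 30, 1984 -> 34 left
April 1984 has 30 days -> back to March 31, 1984 -> 4 left
March 1984: 31 - 4 = 27 -> lands on March 27

Result: 1984-03-27


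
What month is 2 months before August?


August is month 8
8 - 2 = 6

June


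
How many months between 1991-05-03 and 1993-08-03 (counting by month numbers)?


From May 1991 to August 1993
2 years * 12 = 24 months, plus 3 months = 27

27 months


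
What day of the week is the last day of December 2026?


December 2026 has 31 days
Anchor: Jan 1, 2026. With p = 2026 - 1 = 2025: (p + p//4 - p//100 + p//400) mod 7 = (2025 + 506 - 20 + 5) mod 7 = 2516 mod 7 = 3 -> Thursday (Mon=0 ... Sun=6)
Days before December (Jan-Nov): 334; December 1 index = (3 + 334) mod 7 = 1 -> Tuesday
Last day offset: 31 - 1 = 30 days
Weekday index = (1 + 30) mod 7 = 3

Thursday, December 31


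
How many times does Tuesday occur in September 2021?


September 2021 has 30 days
Anchor: Jan 1, 2021. With p = 2021 - 1 = 2020: (p + p//4 - p//100 + p//400) mod 7 = (2020 + 505 - 20 + 5) mod 7 = 2510 mod 7 = 4 -> Friday (Mon=0 ... Sun=6)
Days before September (Jan-Aug): 243; September 1 index = (4 + 243) mod 7 = 2 -> Wednesday
First Tuesday is September 7
Tuesdays: 7, 14, 21, 28

4 Tuesdays


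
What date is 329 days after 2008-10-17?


Start: 2008-10-17, add 329 days
October 2008 has 31 days: 31 - 17 = 14 days to October 31 -> 315 left
November 2008 has 30 days -> 285 left
December 2008 has 31 days -> 254 left
January 2009 has 31 days -> 223 left
February 2009 has 28 days -> 195 left
March 2009 has 31 days -> 164 left
April 2009 has 30 days -> 134 left
May 2009 has 31 days -> 103 left
June 2009 has 30 days -> 73 left
July 2009 has 31 days -> 42 left
August 2009 has 31 days -> 11 left
September 2009: 11 <= 30 -> lands on September 11

Result: 2009-09-11


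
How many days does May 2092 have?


May 2092

31 days


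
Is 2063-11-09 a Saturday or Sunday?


Anchor: Jan 1, 2063. With p = 2063 - 1 = 2062: (p + p//4 - p//100 + p//400) mod 7 = (2062 + 515 - 20 + 5) mod 7 = 2562 mod 7 = 0 -> Monday (Mon=0 ... Sun=6)
Day of year: 313; offset = 312
Weekday index = (0 + 312) mod 7 = 4 -> Friday
Weekend days: Saturday, Sunday

No


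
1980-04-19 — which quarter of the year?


Month: April (month 4)
Q1: Jan-Mar, Q2: Apr-Jun, Q3: Jul-Sep, Q4: Oct-Dec

Q2


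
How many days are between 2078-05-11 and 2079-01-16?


From 2078-05-11 to 2079-01-16
2078-05-11: days before May = 31 + 28 + 31 + 30 = 120 (2078 is not a leap year); day of year = 120 + 11 = 131
2079-01-16: day of year = 16
Rest of 2078: 365 - 131 = 234
Total = 234 + 16 = 250

250 days


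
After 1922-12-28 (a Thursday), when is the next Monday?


Current: Thursday
Target: Monday
Days ahead: 4

Next Monday: 1923-01-01


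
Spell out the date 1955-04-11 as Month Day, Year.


ISO 1955-04-11 parses as year=1955, month=04, day=11
Month 4 -> April

April 11, 1955


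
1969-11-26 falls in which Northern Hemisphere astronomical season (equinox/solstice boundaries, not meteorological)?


Date: November 26
Astronomical Autumn (approx.; exact equinox/solstice day varies by year): September 22 to December 20
November 26 falls within the Autumn window

Autumn


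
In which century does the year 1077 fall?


Century = (year - 1) // 100 + 1
= (1077 - 1) // 100 + 1
= 1076 // 100 + 1
= 10 + 1

11th century
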